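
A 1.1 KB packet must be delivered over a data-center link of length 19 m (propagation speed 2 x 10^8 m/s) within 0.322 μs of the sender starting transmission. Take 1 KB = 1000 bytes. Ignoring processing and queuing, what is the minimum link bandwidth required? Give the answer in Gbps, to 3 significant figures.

38.8 Gbps

L = 8800 bits.
Propagation delay = 19 / 200000000 = 0.095 μs.
Transmission budget = 0.322 − 0.095 = 0.227 μs.
R ≥ L / t_tx = 8800 bits / 2.27e-07 s = 38.8 Gbps.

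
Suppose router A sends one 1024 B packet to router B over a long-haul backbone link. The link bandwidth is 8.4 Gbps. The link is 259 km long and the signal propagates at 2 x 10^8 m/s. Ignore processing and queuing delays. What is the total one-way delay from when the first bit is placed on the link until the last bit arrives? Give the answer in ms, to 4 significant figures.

L = 1024 × 8 = 8192 bits.
Transmission delay = L/R = 8192 / 8400000000 = 0.000975238 ms.
Propagation delay = d/s = 259000 m / 200000000 m/s = 1.295 ms.
Total = 1.296 ms.

1.296 ms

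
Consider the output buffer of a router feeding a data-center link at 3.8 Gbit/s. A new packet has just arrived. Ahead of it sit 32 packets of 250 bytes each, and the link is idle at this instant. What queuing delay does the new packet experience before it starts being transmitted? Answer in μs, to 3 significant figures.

16.8 μs

Each queued packet: L/R = 2000/3800000000 = 0.526316 μs.
32 queued → 16.8421 μs.
Queuing delay = 16.8 μs.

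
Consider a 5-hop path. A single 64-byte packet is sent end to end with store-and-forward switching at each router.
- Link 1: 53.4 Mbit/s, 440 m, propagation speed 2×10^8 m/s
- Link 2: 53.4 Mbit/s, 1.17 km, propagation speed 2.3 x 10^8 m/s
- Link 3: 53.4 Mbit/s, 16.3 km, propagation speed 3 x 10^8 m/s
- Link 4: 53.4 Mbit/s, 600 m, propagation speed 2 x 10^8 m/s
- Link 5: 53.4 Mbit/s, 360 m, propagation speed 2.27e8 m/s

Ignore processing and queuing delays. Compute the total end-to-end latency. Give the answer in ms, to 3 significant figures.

L = 64 × 8 = 512 bits.
Transmission delay per hop = L/R = 512/53400000 = 0.00958801 ms; 5 hops → 0.0479401 ms.
Propagation delays (d/s per hop): 0.0022, 0.00508696, 0.0543333, 0.003, 0.0015859 ms; sum = 0.0662062 ms.
End-to-end = 0.114 ms.

0.114 ms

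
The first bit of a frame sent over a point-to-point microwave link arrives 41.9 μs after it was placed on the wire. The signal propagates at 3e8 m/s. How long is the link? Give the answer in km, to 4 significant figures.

12.57 km

d = s × t_prop = 300000000 × 4.19e-05 = 12.57 km.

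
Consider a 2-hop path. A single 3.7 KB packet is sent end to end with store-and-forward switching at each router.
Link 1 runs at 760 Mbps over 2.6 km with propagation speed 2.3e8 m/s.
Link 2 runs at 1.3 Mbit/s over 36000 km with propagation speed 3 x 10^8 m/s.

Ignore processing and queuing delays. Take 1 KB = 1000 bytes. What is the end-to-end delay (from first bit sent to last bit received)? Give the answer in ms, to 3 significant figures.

L = 29600 bits.
Transmission delays (L/R per hop): 0.0389474, 22.7692 ms; sum = 22.8082 ms.
Propagation delays (d/s per hop): 0.0113043, 120 ms; sum = 120.011 ms.
End-to-end = 143 ms.

143 ms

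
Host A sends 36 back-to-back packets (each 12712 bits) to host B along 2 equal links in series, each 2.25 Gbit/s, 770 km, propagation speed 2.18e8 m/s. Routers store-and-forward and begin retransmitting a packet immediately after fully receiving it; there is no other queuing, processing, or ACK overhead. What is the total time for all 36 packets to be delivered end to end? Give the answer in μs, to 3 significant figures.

Per-hop transmission t_tx = L/R = 12712/2250000000 = 5.64978 μs.
Per-hop propagation t_prop = 770000/2.18e+08 = 3532.11 μs.
Pipeline fill: first packet needs 2·t_tx to clear all hops; remaining 35 packets each add one t_tx.
Total = (2+36-1)·t_tx + 2·t_prop = 37·5.64978 + 2·3532.11 = 7270 μs.

7270 μs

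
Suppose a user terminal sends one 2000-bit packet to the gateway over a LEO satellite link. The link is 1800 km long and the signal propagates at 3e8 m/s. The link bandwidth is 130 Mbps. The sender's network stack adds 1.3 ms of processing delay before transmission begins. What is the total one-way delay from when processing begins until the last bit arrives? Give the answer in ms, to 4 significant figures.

Transmission delay = L/R = 2000 / 130000000 = 0.0153846 ms.
Propagation delay = d/s = 1800000 m / 300000000 m/s = 6 ms.
Plus processing delay 1.3 ms = 1.3 ms.
Total = 7.315 ms.

7.315 ms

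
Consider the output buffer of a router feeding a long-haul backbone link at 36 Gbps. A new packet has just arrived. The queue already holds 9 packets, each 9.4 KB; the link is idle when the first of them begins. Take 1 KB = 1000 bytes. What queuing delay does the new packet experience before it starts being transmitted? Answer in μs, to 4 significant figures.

18.80 μs

Each queued packet: L/R = 75200/36000000000 = 2.08889 μs.
9 queued → 18.8 μs.
Queuing delay = 18.80 μs.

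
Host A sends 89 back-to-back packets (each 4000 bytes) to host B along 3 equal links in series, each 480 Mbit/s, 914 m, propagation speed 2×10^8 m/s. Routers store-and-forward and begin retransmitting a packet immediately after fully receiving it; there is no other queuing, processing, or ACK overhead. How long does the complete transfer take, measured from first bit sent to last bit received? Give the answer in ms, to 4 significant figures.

Per-hop transmission t_tx = L/R = 32000/480000000 = 0.0666667 ms.
Per-hop propagation t_prop = 914/200000000 = 0.00457 ms.
Pipeline fill: first packet needs 3·t_tx to clear all hops; remaining 88 packets each add one t_tx.
Total = (3+89-1)·t_tx + 3·t_prop = 91·0.0666667 + 3·0.00457 = 6.080 ms.

6.080 ms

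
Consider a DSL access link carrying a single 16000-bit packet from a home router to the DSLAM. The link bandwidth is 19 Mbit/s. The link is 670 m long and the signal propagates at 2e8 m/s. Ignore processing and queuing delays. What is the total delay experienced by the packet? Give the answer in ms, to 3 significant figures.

Transmission delay = L/R = 16000 / 19000000 = 0.842105 ms.
Propagation delay = d/s = 670 m / 200000000 m/s = 0.00335 ms.
Total = 0.845 ms.

0.845 ms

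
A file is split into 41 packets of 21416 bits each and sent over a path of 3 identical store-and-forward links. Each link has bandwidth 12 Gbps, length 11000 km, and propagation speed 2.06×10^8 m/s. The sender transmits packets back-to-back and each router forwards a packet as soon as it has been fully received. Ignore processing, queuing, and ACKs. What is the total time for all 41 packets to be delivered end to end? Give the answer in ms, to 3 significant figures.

Per-hop transmission t_tx = L/R = 21416/12000000000 = 0.00178467 ms.
Per-hop propagation t_prop = 11000000/206000000 = 53.3981 ms.
Pipeline fill: first packet needs 3·t_tx to clear all hops; remaining 40 packets each add one t_tx.
Total = (3+41-1)·t_tx + 3·t_prop = 43·0.00178467 + 3·53.3981 = 160 ms.

160 ms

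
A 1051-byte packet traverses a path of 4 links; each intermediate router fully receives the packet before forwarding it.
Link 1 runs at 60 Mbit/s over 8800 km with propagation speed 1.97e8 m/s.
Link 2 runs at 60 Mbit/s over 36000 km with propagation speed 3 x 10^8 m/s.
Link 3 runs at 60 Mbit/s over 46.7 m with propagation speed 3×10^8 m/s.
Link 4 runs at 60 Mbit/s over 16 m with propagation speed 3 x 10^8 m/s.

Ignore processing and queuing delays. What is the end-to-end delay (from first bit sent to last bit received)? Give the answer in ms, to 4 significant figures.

L = 1051 × 8 = 8408 bits.
Transmission delay per hop = L/R = 8408/60000000 = 0.140133 ms; 4 hops → 0.560533 ms.
Propagation delays (d/s per hop): 44.6701, 120, 0.000155667, 5.33333e-05 ms; sum = 164.67 ms.
End-to-end = 165.2 ms.

165.2 ms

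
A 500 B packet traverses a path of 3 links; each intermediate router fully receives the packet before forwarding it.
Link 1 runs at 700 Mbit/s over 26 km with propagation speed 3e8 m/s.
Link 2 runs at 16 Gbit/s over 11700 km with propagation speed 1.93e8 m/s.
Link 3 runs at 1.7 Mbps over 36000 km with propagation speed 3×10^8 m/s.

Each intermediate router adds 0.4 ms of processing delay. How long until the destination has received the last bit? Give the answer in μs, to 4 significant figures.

183900 μs

L = 500 × 8 = 4000 bits.
Transmission delays (L/R per hop): 5.71429, 0.25, 2352.94 μs; sum = 2358.91 μs.
Propagation delays (d/s per hop): 86.6667, 60621.8, 120000 μs; sum = 180708 μs.
Processing at 2 router(s): 2 × 0.4 ms = 800 μs.
End-to-end = 183900 μs.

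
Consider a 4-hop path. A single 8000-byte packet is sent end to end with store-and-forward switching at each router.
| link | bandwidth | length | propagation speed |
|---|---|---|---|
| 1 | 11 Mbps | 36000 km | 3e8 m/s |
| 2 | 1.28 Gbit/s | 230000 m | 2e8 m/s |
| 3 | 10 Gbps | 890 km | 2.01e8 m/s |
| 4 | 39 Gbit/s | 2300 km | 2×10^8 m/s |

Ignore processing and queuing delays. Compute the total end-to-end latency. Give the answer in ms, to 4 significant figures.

L = 8000 × 8 = 64000 bits.
Transmission delays (L/R per hop): 5.81818, 0.05, 0.0064, 0.00164103 ms; sum = 5.87622 ms.
Propagation delays (d/s per hop): 120, 1.15, 4.42786, 11.5 ms; sum = 137.078 ms.
End-to-end = 143.0 ms.

143.0 ms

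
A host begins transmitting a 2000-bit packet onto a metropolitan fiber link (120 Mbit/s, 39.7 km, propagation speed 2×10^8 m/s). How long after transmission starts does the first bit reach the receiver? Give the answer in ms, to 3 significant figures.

First bit experiences only propagation delay: d/s = 39700/200000000 = 0.199 ms.

0.199 ms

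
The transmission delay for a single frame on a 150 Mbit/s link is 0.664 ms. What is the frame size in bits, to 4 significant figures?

99600 bits

L = R × t_tx = 150000000 b/s × 0.000664 s = 99600 bits.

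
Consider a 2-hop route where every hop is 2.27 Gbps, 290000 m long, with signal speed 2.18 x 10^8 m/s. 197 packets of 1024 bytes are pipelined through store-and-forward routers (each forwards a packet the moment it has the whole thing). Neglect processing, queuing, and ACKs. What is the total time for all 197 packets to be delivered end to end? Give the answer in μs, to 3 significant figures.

Per-hop transmission t_tx = L/R = 8192/2270000000 = 3.60881 μs.
Per-hop propagation t_prop = 290000/2.18e+08 = 1330.28 μs.
Pipeline fill: first packet needs 2·t_tx to clear all hops; remaining 196 packets each add one t_tx.
Total = (2+197-1)·t_tx + 2·t_prop = 198·3.60881 + 2·1330.28 = 3380 μs.

3380 μs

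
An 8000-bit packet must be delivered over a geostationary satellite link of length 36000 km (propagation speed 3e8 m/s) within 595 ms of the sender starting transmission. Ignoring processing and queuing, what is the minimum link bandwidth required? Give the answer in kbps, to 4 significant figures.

Propagation delay = 36000000 / 300000000 = 120 ms.
Transmission budget = 595 − 120 = 475 ms.
R ≥ L / t_tx = 8000 bits / 0.475 s = 16.84 kbps.

16.84 kbps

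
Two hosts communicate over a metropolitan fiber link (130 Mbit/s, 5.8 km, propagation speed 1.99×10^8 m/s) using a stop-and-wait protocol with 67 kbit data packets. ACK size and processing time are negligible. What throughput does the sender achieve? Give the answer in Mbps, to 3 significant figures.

117 Mbps

t_tx = L/R = 67000/130000000 = 0.000515385 s.
t_prop = 5800/199000000 = 2.91457e-05 s; RTT = 5.82915e-05 s.
Cycle = t_tx + RTT = 0.000573676 s.
Throughput = L / cycle = 67000 / 0.000573676 = 117 Mbps.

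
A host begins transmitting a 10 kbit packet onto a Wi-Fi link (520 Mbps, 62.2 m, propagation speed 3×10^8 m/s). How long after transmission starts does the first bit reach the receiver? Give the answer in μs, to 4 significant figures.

0.2073 μs

First bit experiences only propagation delay: d/s = 62.2/300000000 = 0.2073 μs.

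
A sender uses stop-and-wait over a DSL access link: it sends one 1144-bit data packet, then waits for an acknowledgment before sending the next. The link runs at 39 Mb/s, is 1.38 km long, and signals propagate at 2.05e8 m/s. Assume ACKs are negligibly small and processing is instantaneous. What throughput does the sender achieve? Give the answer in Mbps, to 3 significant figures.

26.7 Mbps

t_tx = L/R = 1144/39000000 = 2.93333e-05 s.
t_prop = 1380/2.05e+08 = 6.73171e-06 s; RTT = 1.34634e-05 s.
Cycle = t_tx + RTT = 4.27967e-05 s.
Throughput = L / cycle = 1144 / 4.27967e-05 = 26.7 Mbps.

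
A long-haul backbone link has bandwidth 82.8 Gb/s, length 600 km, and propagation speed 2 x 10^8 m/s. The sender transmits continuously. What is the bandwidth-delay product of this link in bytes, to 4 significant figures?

Propagation delay = 600000 / 200000000 = 0.003 s.
BDP = R × t_prop = 82800000000 × 0.003 = 248400000 bits.
In bytes: 248400000/8 = 31050000 bytes.

31050000 bytes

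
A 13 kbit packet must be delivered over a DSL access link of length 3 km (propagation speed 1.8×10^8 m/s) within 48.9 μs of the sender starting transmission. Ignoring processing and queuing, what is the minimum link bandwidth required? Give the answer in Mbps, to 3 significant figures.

Propagation delay = 3000 / 180000000 = 16.6667 μs.
Transmission budget = 48.9 − 16.6667 = 32.2333 μs.
R ≥ L / t_tx = 13000 bits / 3.22333e-05 s = 403 Mbps.

403 Mbps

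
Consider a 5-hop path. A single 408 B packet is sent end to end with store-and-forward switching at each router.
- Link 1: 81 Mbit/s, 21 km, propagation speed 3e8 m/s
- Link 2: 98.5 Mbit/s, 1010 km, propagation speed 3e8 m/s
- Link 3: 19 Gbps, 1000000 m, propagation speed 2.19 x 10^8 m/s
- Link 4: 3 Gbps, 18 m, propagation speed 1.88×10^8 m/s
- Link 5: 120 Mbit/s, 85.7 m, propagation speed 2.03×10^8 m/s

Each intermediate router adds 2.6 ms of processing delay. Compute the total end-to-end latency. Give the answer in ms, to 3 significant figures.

18.5 ms

L = 408 × 8 = 3264 bits.
Transmission delays (L/R per hop): 0.0402963, 0.0331371, 0.000171789, 0.001088, 0.0272 ms; sum = 0.101893 ms.
Propagation delays (d/s per hop): 0.07, 3.36667, 4.56621, 9.57447e-05, 0.000422167 ms; sum = 8.00339 ms.
Processing at 4 router(s): 4 × 2.6 ms = 10.4 ms.
End-to-end = 18.5 ms.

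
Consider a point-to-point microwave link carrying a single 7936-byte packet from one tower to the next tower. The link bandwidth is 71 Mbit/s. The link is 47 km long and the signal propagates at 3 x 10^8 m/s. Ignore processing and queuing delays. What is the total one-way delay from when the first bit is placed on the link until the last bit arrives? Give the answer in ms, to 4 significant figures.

1.051 ms

L = 7936 × 8 = 63488 bits.
Transmission delay = L/R = 63488 / 71000000 = 0.894197 ms.
Propagation delay = d/s = 47000 m / 300000000 m/s = 0.156667 ms.
Total = 1.051 ms.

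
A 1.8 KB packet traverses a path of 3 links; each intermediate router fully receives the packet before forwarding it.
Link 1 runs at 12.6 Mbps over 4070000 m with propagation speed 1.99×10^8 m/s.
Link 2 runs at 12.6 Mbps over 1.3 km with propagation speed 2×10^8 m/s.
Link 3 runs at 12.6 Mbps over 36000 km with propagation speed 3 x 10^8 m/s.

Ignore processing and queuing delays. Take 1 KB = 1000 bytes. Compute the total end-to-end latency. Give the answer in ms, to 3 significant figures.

144 ms

L = 14400 bits.
Transmission delay per hop = L/R = 14400/12600000 = 1.14286 ms; 3 hops → 3.42857 ms.
Propagation delays (d/s per hop): 20.4523, 0.0065, 120 ms; sum = 140.459 ms.
End-to-end = 144 ms.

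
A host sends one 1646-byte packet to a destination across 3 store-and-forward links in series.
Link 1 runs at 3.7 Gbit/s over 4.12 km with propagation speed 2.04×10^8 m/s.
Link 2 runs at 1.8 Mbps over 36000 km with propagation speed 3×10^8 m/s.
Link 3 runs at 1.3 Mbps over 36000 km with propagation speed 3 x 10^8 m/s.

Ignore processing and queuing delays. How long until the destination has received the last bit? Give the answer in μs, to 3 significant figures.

L = 1646 × 8 = 13168 bits.
Transmission delays (L/R per hop): 3.55892, 7315.56, 10129.2 μs; sum = 17448.3 μs.
Propagation delays (d/s per hop): 20.1961, 120000, 120000 μs; sum = 240020 μs.
End-to-end = 257000 μs.

257000 μs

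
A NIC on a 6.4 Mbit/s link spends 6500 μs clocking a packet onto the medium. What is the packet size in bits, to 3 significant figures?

41600 bits

L = R × t_tx = 6400000 b/s × 0.0065 s = 41600 bits.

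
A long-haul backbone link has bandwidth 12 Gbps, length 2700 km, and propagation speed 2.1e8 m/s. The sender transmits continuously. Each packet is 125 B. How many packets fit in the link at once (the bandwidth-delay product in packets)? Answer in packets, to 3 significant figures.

Propagation delay = 2700000 / 210000000 = 0.0128571 s.
BDP = R × t_prop = 12000000000 × 0.0128571 = 154286000 bits.
In packets of 1000 bits: 154000 packets.

154000 packets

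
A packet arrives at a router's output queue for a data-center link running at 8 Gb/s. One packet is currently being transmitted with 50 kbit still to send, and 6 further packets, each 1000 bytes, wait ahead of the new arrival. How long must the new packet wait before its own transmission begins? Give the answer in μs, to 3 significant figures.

Each queued packet: L/R = 8000/8000000000 = 1 μs.
6 queued → 6 μs.
Plus remaining 50000 bits of current packet: 6.25 μs.
Queuing delay = 12.3 μs.

12.3 μs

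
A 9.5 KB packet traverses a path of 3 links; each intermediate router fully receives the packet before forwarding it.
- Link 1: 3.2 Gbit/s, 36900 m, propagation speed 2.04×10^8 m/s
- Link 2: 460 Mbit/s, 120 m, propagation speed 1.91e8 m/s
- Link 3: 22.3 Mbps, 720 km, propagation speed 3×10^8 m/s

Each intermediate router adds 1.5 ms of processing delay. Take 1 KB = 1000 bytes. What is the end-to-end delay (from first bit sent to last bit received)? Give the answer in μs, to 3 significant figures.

9180 μs

L = 76000 bits.
Transmission delays (L/R per hop): 23.75, 165.217, 3408.07 μs; sum = 3597.04 μs.
Propagation delays (d/s per hop): 180.882, 0.628272, 2400 μs; sum = 2581.51 μs.
Processing at 2 router(s): 2 × 1.5 ms = 3000 μs.
End-to-end = 9180 μs.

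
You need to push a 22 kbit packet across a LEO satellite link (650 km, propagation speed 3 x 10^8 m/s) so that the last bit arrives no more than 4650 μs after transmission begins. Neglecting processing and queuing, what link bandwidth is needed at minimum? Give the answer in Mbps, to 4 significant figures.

Propagation delay = 650000 / 300000000 = 2166.67 μs.
Transmission budget = 4650 − 2166.67 = 2483.33 μs.
R ≥ L / t_tx = 22000 bits / 0.00248333 s = 8.859 Mbps.

8.859 Mbps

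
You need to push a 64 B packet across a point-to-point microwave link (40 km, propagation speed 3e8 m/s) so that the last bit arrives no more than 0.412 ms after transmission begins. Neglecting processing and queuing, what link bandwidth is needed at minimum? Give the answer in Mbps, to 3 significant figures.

1.84 Mbps

L = 512 bits.
Propagation delay = 40000 / 300000000 = 0.133333 ms.
Transmission budget = 0.412 − 0.133333 = 0.278667 ms.
R ≥ L / t_tx = 512 bits / 0.000278667 s = 1.84 Mbps.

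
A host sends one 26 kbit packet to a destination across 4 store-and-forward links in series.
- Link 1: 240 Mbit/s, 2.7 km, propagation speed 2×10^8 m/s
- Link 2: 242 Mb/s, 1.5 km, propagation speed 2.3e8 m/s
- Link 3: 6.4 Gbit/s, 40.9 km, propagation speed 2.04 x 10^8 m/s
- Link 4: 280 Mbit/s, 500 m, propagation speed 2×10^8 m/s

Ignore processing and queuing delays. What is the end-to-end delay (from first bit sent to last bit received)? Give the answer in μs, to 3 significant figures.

536 μs

L = 26000 bits.
Transmission delays (L/R per hop): 108.333, 107.438, 4.0625, 92.8571 μs; sum = 312.691 μs.
Propagation delays (d/s per hop): 13.5, 6.52174, 200.49, 2.5 μs; sum = 223.012 μs.
End-to-end = 536 μs.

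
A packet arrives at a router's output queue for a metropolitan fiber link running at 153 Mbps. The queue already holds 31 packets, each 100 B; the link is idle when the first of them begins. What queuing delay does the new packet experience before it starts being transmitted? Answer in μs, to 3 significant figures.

Each queued packet: L/R = 800/153000000 = 5.22876 μs.
31 queued → 162.092 μs.
Queuing delay = 162 μs.

162 μs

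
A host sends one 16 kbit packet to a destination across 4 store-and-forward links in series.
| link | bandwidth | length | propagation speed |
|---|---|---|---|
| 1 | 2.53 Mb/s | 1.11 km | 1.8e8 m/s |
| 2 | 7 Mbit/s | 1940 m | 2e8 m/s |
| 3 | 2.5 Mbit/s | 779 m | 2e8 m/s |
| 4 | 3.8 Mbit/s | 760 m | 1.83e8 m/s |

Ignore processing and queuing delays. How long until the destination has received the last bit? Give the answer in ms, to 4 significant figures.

L = 16000 bits.
Transmission delays (L/R per hop): 6.32411, 2.28571, 6.4, 4.21053 ms; sum = 19.2204 ms.
Propagation delays (d/s per hop): 0.00616667, 0.0097, 0.003895, 0.00415301 ms; sum = 0.0239147 ms.
End-to-end = 19.24 ms.

19.24 ms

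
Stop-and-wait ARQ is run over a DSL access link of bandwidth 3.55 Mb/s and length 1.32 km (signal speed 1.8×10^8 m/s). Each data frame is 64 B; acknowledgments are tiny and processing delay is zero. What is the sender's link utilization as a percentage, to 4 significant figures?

t_tx = L/R = 512/3550000 = 0.000144225 s.
t_prop = 1320/180000000 = 7.33333e-06 s; RTT = 1.46667e-05 s.
Cycle = t_tx + RTT = 0.000158892 s.
Utilization = t_tx / cycle = 0.000144225/0.000158892 = 90.77 %.

90.77 %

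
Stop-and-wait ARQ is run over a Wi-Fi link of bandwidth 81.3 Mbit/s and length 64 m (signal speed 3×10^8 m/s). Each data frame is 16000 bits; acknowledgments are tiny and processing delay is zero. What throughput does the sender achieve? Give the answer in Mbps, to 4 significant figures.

t_tx = L/R = 16000/81300000 = 0.000196802 s.
t_prop = 64/300000000 = 2.13333e-07 s; RTT = 4.26667e-07 s.
Cycle = t_tx + RTT = 0.000197229 s.
Throughput = L / cycle = 16000 / 0.000197229 = 81.12 Mbps.

81.12 Mbps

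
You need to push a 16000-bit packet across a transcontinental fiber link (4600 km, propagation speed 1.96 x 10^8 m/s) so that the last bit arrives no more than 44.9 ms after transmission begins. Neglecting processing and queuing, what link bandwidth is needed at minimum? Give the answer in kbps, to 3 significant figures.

Propagation delay = 4600000 / 196000000 = 23.4694 ms.
Transmission budget = 44.9 − 23.4694 = 21.4306 ms.
R ≥ L / t_tx = 16000 bits / 0.0214306 s = 747 kbps.

747 kbps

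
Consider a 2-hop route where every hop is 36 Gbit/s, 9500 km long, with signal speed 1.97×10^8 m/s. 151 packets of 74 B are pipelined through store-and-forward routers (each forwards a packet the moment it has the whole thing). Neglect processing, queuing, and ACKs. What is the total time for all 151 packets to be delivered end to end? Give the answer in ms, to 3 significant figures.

96.4 ms

Per-hop transmission t_tx = L/R = 592/36000000000 = 1.64444e-05 ms.
Per-hop propagation t_prop = 9500000/197000000 = 48.2234 ms.
Pipeline fill: first packet needs 2·t_tx to clear all hops; remaining 150 packets each add one t_tx.
Total = (2+151-1)·t_tx + 2·t_prop = 152·1.64444e-05 + 2·48.2234 = 96.4 ms.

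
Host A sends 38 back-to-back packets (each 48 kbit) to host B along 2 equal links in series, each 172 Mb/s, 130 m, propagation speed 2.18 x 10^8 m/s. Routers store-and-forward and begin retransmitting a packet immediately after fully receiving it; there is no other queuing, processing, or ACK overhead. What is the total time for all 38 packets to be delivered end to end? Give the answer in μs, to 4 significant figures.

10880 μs

Per-hop transmission t_tx = L/R = 48000/172000000 = 279.07 μs.
Per-hop propagation t_prop = 130/2.18e+08 = 0.59633 μs.
Pipeline fill: first packet needs 2·t_tx to clear all hops; remaining 37 packets each add one t_tx.
Total = (2+38-1)·t_tx + 2·t_prop = 39·279.07 + 2·0.59633 = 10880 μs.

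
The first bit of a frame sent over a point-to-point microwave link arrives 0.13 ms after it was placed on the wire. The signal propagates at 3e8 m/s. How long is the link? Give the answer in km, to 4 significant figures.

d = s × t_prop = 300000000 × 0.00013 = 39.00 km.

39.00 km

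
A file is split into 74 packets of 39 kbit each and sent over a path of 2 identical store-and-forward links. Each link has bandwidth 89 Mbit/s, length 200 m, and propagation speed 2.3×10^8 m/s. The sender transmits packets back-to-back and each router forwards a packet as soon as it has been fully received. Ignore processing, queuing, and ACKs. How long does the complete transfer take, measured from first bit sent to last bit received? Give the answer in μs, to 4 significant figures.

32870 μs

Per-hop transmission t_tx = L/R = 39000/89000000 = 438.202 μs.
Per-hop propagation t_prop = 200/2.3e+08 = 0.869565 μs.
Pipeline fill: first packet needs 2·t_tx to clear all hops; remaining 73 packets each add one t_tx.
Total = (2+74-1)·t_tx + 2·t_prop = 75·438.202 + 2·0.869565 = 32870 μs.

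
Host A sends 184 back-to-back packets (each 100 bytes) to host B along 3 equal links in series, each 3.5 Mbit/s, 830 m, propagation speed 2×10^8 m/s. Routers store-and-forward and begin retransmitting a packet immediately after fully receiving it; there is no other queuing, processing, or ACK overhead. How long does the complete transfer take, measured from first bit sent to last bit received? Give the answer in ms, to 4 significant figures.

Per-hop transmission t_tx = L/R = 800/3500000 = 0.228571 ms.
Per-hop propagation t_prop = 830/200000000 = 0.00415 ms.
Pipeline fill: first packet needs 3·t_tx to clear all hops; remaining 183 packets each add one t_tx.
Total = (3+184-1)·t_tx + 3·t_prop = 186·0.228571 + 3·0.00415 = 42.53 ms.

42.53 ms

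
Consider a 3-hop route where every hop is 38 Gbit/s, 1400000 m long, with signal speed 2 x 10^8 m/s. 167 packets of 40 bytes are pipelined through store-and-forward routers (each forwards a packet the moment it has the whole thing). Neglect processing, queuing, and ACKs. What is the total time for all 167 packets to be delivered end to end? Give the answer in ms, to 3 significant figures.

Per-hop transmission t_tx = L/R = 320/38000000000 = 8.42105e-06 ms.
Per-hop propagation t_prop = 1400000/200000000 = 7 ms.
Pipeline fill: first packet needs 3·t_tx to clear all hops; remaining 166 packets each add one t_tx.
Total = (3+167-1)·t_tx + 3·t_prop = 169·8.42105e-06 + 3·7 = 21.0 ms.

21.0 ms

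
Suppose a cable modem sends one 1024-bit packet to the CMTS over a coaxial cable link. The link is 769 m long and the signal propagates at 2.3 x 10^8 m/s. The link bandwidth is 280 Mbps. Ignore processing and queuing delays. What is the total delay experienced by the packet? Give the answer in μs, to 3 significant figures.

7.00 μs

Transmission delay = L/R = 1024 / 280000000 = 3.65714 μs.
Propagation delay = d/s = 769 m / 2.3e+08 m/s = 3.34348 μs.
Total = 7.00 μs.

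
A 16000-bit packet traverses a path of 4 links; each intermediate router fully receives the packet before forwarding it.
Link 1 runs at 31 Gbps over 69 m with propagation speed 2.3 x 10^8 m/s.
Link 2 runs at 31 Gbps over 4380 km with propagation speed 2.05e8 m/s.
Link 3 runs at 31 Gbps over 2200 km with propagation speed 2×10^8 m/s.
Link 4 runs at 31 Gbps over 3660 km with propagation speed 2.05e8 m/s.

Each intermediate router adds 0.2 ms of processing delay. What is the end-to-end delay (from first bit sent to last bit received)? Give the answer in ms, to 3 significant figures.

Transmission delay per hop = L/R = 16000/31000000000 = 0.000516129 ms; 4 hops → 0.00206452 ms.
Propagation delays (d/s per hop): 0.0003, 21.3659, 11, 17.8537 ms; sum = 50.2198 ms.
Processing at 3 router(s): 3 × 0.2 ms = 0.6 ms.
End-to-end = 50.8 ms.

50.8 ms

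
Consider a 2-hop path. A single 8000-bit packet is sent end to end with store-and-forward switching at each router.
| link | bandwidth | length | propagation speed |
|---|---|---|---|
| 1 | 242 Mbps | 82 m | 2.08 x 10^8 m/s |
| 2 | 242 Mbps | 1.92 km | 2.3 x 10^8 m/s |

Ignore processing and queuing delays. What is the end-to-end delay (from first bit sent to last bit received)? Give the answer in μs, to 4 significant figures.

Transmission delay per hop = L/R = 8000/242000000 = 33.0579 μs; 2 hops → 66.1157 μs.
Propagation delays (d/s per hop): 0.394231, 8.34783 μs; sum = 8.74206 μs.
End-to-end = 74.86 μs.

74.86 μs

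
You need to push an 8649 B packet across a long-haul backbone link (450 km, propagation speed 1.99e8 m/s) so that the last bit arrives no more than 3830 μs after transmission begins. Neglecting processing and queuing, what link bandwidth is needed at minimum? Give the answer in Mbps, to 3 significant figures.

L = 69192 bits.
Propagation delay = 450000 / 199000000 = 2261.31 μs.
Transmission budget = 3830 − 2261.31 = 1568.69 μs.
R ≥ L / t_tx = 69192 bits / 0.00156869 s = 44.1 Mbps.

44.1 Mbps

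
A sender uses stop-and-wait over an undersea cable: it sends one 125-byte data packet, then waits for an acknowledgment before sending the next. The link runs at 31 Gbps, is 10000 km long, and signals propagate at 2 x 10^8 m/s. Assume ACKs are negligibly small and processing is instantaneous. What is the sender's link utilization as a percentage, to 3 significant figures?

0.0000323 %

t_tx = L/R = 1000/31000000000 = 3.22581e-08 s.
t_prop = 10000000/200000000 = 0.05 s; RTT = 0.1 s.
Cycle = t_tx + RTT = 0.1 s.
Utilization = t_tx / cycle = 3.22581e-08/0.1 = 0.0000323 %.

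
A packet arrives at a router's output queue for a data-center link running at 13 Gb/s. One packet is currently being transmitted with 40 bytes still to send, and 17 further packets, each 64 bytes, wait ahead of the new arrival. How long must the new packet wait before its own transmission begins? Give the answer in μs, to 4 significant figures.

0.6942 μs

Each queued packet: L/R = 512/13000000000 = 0.0393846 μs.
17 queued → 0.669538 μs.
Plus remaining 320 bits of current packet: 0.0246154 μs.
Queuing delay = 0.6942 μs.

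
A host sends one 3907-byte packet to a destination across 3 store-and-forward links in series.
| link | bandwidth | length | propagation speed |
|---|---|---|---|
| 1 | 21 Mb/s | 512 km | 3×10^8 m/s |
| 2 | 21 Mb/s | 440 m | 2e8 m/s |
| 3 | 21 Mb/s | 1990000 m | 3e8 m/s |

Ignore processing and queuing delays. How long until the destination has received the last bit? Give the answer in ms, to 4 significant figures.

L = 3907 × 8 = 31256 bits.
Transmission delay per hop = L/R = 31256/21000000 = 1.48838 ms; 3 hops → 4.46514 ms.
Propagation delays (d/s per hop): 1.70667, 0.0022, 6.63333 ms; sum = 8.3422 ms.
End-to-end = 12.81 ms.

12.81 ms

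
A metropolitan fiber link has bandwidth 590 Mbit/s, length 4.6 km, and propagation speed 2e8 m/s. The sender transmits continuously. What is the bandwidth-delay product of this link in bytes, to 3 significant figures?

Propagation delay = 4600 / 200000000 = 2.3e-05 s.
BDP = R × t_prop = 590000000 × 2.3e-05 = 13570 bits.
In bytes: 13570/8 = 1700 bytes.

1700 bytes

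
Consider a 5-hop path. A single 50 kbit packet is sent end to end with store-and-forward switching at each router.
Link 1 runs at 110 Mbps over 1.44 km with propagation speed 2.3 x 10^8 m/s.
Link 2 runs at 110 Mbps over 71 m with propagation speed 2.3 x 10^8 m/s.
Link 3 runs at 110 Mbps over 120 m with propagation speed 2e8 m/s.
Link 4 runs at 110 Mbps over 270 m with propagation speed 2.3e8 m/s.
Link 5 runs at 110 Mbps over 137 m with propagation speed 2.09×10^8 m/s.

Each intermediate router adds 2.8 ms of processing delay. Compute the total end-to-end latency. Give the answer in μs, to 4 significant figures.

L = 50000 bits.
Transmission delay per hop = L/R = 50000/110000000 = 454.545 μs; 5 hops → 2272.73 μs.
Propagation delays (d/s per hop): 6.26087, 0.308696, 0.6, 1.17391, 0.655502 μs; sum = 8.99898 μs.
Processing at 4 router(s): 4 × 2.8 ms = 11200 μs.
End-to-end = 13480 μs.

13480 μs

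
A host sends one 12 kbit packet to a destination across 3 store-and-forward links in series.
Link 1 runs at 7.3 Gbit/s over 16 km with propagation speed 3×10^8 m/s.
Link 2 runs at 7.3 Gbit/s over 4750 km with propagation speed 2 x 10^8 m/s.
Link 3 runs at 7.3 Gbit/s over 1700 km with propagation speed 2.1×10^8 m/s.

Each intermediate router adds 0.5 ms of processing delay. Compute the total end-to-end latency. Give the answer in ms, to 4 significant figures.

L = 12000 bits.
Transmission delay per hop = L/R = 12000/7300000000 = 0.00164384 ms; 3 hops → 0.00493151 ms.
Propagation delays (d/s per hop): 0.0533333, 23.75, 8.09524 ms; sum = 31.8986 ms.
Processing at 2 router(s): 2 × 0.5 ms = 1 ms.
End-to-end = 32.90 ms.

32.90 ms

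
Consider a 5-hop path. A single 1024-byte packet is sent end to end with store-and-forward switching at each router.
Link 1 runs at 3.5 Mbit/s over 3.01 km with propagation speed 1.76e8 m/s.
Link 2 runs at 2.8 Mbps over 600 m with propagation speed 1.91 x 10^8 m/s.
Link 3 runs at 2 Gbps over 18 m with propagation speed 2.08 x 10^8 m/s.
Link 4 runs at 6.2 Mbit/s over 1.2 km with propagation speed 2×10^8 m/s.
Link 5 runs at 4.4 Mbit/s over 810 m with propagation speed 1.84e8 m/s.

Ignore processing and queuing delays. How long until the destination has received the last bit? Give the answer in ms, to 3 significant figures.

L = 1024 × 8 = 8192 bits.
Transmission delays (L/R per hop): 2.34057, 2.92571, 0.004096, 1.32129, 1.86182 ms; sum = 8.45349 ms.
Propagation delays (d/s per hop): 0.0171023, 0.00314136, 8.65385e-05, 0.006, 0.00440217 ms; sum = 0.0307323 ms.
End-to-end = 8.48 ms.

8.48 ms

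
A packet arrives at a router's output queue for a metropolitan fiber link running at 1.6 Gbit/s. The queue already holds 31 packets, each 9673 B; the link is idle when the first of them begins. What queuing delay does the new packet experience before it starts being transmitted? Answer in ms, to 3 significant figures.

1.50 ms

Each queued packet: L/R = 77384/1600000000 = 0.048365 ms.
31 queued → 1.49932 ms.
Queuing delay = 1.50 ms.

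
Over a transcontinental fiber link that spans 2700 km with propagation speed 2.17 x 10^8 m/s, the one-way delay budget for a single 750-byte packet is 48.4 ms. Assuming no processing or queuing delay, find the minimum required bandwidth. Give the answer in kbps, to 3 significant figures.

L = 6000 bits.
Propagation delay = 2700000 / 217000000 = 12.4424 ms.
Transmission budget = 48.4 − 12.4424 = 35.9576 ms.
R ≥ L / t_tx = 6000 bits / 0.0359576 s = 167 kbps.

167 kbps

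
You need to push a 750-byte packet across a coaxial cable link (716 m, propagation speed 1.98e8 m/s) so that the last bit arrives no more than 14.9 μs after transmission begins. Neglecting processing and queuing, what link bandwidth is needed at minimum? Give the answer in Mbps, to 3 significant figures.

L = 6000 bits.
Propagation delay = 716 / 198000000 = 3.61616 μs.
Transmission budget = 14.9 − 3.61616 = 11.2838 μs.
R ≥ L / t_tx = 6000 bits / 1.12838e-05 s = 532 Mbps.

532 Mbps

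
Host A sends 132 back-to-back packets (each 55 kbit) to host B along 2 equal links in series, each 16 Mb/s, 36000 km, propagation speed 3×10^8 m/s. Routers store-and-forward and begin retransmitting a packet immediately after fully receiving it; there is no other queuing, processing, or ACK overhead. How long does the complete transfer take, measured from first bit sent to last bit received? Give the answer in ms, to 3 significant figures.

Per-hop transmission t_tx = L/R = 55000/16000000 = 3.4375 ms.
Per-hop propagation t_prop = 36000000/300000000 = 120 ms.
Pipeline fill: first packet needs 2·t_tx to clear all hops; remaining 131 packets each add one t_tx.
Total = (2+132-1)·t_tx + 2·t_prop = 133·3.4375 + 2·120 = 697 ms.

697 ms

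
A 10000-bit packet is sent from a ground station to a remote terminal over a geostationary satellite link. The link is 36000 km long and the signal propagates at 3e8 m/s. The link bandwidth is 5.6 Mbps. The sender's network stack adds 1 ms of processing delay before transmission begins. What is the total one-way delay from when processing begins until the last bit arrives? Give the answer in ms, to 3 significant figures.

123 ms

Transmission delay = L/R = 10000 / 5600000 = 1.78571 ms.
Propagation delay = d/s = 36000000 m / 300000000 m/s = 120 ms.
Plus processing delay 1 ms = 1 ms.
Total = 123 ms.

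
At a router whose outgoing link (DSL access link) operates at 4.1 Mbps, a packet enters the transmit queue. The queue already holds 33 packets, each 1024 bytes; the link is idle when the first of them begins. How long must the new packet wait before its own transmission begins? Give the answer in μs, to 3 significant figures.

65900 μs

Each queued packet: L/R = 8192/4.1e+06 = 1998.05 μs.
33 queued → 65935.6 μs.
Queuing delay = 65900 μs.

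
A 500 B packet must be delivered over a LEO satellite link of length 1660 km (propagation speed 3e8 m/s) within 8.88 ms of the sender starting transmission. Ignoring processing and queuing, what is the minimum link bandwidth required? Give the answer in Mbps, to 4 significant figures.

L = 4000 bits.
Propagation delay = 1660000 / 300000000 = 5.53333 ms.
Transmission budget = 8.88 − 5.53333 = 3.34667 ms.
R ≥ L / t_tx = 4000 bits / 0.00334667 s = 1.195 Mbps.

1.195 Mbps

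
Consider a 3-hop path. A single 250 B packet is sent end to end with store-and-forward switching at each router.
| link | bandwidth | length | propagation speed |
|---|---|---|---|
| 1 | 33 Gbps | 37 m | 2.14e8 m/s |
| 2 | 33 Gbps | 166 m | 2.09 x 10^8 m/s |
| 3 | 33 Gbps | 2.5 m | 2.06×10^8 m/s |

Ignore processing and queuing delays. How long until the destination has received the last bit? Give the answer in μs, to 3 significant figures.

L = 250 × 8 = 2000 bits.
Transmission delay per hop = L/R = 2000/33000000000 = 0.0606061 μs; 3 hops → 0.181818 μs.
Propagation delays (d/s per hop): 0.172897, 0.794258, 0.0121359 μs; sum = 0.979291 μs.
End-to-end = 1.16 μs.

1.16 μs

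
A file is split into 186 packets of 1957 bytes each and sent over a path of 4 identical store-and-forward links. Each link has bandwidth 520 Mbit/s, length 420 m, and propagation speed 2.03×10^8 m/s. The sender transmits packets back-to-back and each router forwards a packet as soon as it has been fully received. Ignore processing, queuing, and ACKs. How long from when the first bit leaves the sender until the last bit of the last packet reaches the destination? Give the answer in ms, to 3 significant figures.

Per-hop transmission t_tx = L/R = 15656/520000000 = 0.0301077 ms.
Per-hop propagation t_prop = 420/2.03e+08 = 0.00206897 ms.
Pipeline fill: first packet needs 4·t_tx to clear all hops; remaining 185 packets each add one t_tx.
Total = (4+186-1)·t_tx + 4·t_prop = 189·0.0301077 + 4·0.00206897 = 5.70 ms.

5.70 ms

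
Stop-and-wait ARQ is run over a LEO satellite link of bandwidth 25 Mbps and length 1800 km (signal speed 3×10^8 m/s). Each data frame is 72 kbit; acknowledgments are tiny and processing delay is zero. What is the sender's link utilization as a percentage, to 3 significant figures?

19.4 %

t_tx = L/R = 72000/25000000 = 0.00288 s.
t_prop = 1800000/300000000 = 0.006 s; RTT = 0.012 s.
Cycle = t_tx + RTT = 0.01488 s.
Utilization = t_tx / cycle = 0.00288/0.01488 = 19.4 %.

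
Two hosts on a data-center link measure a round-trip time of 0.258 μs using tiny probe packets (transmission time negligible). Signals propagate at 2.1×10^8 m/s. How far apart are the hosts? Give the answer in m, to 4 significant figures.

27.09 m

One-way propagation = RTT/2 = 0.129 μs.
d = s × t = 210000000 × 1.29e-07 = 27.09 m.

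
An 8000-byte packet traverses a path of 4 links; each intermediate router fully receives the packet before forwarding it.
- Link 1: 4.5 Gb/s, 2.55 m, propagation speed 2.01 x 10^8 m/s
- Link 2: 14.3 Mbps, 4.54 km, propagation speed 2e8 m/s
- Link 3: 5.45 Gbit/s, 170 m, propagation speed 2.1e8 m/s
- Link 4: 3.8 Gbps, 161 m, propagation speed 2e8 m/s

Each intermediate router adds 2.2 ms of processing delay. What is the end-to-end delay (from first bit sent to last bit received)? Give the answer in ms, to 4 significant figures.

11.14 ms

L = 8000 × 8 = 64000 bits.
Transmission delays (L/R per hop): 0.0142222, 4.47552, 0.0117431, 0.0168421 ms; sum = 4.51833 ms.
Propagation delays (d/s per hop): 1.26866e-05, 0.0227, 0.000809524, 0.000805 ms; sum = 0.0243272 ms.
Processing at 3 router(s): 3 × 2.2 ms = 6.6 ms.
End-to-end = 11.14 ms.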